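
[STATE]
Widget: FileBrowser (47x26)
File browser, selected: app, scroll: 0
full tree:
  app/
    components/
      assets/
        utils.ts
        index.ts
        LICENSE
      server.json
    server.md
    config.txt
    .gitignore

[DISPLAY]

> [-] app/                                     
    [+] components/                            
    server.md                                  
    config.txt                                 
    .gitignore                                 
                                               
                                               
                                               
                                               
                                               
                                               
                                               
                                               
                                               
                                               
                                               
                                               
                                               
                                               
                                               
                                               
                                               
                                               
                                               
                                               
                                               


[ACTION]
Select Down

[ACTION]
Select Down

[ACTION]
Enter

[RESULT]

  [-] app/                                     
    [+] components/                            
  > server.md                                  
    config.txt                                 
    .gitignore                                 
                                               
                                               
                                               
                                               
                                               
                                               
                                               
                                               
                                               
                                               
                                               
                                               
                                               
                                               
                                               
                                               
                                               
                                               
                                               
                                               
                                               


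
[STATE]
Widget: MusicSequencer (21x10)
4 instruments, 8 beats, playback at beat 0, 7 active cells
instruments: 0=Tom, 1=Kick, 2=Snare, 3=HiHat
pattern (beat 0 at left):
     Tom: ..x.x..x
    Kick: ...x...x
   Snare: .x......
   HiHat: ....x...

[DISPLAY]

      ▼1234567       
   Tom··█·█··█       
  Kick···█···█       
 Snare·█······       
 HiHat····█···       
                     
                     
                     
                     
                     


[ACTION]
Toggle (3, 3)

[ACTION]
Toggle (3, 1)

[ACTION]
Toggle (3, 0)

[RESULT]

      ▼1234567       
   Tom··█·█··█       
  Kick···█···█       
 Snare·█······       
 HiHat██·██···       
                     
                     
                     
                     
                     


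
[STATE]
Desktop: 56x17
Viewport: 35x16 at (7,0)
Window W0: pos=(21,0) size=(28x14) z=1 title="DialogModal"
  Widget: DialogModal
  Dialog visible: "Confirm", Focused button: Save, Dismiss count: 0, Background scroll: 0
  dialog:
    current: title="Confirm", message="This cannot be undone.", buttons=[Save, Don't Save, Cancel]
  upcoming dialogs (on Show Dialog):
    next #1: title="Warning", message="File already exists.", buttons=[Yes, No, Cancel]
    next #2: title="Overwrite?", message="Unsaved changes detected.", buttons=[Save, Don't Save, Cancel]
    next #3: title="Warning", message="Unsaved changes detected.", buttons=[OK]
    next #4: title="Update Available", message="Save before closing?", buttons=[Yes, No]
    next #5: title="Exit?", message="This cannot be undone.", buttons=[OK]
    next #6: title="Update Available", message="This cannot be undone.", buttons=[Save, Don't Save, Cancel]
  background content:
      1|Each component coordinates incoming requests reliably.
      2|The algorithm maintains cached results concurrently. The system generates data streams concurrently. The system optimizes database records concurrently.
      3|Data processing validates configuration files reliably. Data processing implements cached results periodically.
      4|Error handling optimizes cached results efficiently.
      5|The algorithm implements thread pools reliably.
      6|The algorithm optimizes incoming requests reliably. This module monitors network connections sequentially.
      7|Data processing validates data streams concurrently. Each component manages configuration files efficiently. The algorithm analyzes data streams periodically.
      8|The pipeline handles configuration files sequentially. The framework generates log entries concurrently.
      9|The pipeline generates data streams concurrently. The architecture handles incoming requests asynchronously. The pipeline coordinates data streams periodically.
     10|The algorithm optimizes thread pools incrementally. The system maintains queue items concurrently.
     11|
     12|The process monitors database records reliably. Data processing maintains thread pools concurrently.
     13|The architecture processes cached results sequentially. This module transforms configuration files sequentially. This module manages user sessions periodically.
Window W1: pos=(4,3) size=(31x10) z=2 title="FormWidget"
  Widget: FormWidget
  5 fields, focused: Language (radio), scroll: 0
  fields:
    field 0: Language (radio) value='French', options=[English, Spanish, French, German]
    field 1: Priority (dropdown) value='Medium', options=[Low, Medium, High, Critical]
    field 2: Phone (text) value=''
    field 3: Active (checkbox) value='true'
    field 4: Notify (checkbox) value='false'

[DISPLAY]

              ┏━━━━━━━━━━━━━━━━━━━━
              ┃ DialogModal        
              ┠────────────────────
━━━━━━━━━━━━━━━━━━━━━━━━━━━┓t coord
ormWidget                  ┃ mainta
───────────────────────────┨───────
Language:   ( ) English  ( ┃irm    
Priority:   [Medium      ▼]┃t be un
Phone:      [             ]┃n't Sav
Active:     [x]            ┃───────
Notify:     [ ]            ┃handles
                           ┃generat
━━━━━━━━━━━━━━━━━━━━━━━━━━━┛ optimi
              ┗━━━━━━━━━━━━━━━━━━━━
                                   
                                   


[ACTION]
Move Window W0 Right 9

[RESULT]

                     ┏━━━━━━━━━━━━━
                     ┃ DialogModal 
                     ┠─────────────
━━━━━━━━━━━━━━━━━━━━━━━━━━━┓omponen
ormWidget                  ┃gorithm
───────────────────────────┨───────
Language:   ( ) English  ( ┃   Conf
Priority:   [Medium      ▼]┃s canno
Phone:      [             ]┃ve]  Do
Active:     [x]            ┃───────
Notify:     [ ]            ┃peline 
                           ┃peline 
━━━━━━━━━━━━━━━━━━━━━━━━━━━┛gorithm
                     ┗━━━━━━━━━━━━━
                                   
                                   


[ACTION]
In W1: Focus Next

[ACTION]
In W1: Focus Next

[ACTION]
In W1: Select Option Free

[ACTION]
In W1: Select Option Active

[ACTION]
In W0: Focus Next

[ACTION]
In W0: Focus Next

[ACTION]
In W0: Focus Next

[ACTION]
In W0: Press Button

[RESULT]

                     ┏━━━━━━━━━━━━━
                     ┃ DialogModal 
                     ┠─────────────
━━━━━━━━━━━━━━━━━━━━━━━━━━━┓omponen
ormWidget                  ┃gorithm
───────────────────────────┨rocessi
Language:   ( ) English  ( ┃handlin
Priority:   [Medium      ▼]┃gorithm
Phone:      [             ]┃gorithm
Active:     [x]            ┃rocessi
Notify:     [ ]            ┃peline 
                           ┃peline 
━━━━━━━━━━━━━━━━━━━━━━━━━━━┛gorithm
                     ┗━━━━━━━━━━━━━
                                   
                                   


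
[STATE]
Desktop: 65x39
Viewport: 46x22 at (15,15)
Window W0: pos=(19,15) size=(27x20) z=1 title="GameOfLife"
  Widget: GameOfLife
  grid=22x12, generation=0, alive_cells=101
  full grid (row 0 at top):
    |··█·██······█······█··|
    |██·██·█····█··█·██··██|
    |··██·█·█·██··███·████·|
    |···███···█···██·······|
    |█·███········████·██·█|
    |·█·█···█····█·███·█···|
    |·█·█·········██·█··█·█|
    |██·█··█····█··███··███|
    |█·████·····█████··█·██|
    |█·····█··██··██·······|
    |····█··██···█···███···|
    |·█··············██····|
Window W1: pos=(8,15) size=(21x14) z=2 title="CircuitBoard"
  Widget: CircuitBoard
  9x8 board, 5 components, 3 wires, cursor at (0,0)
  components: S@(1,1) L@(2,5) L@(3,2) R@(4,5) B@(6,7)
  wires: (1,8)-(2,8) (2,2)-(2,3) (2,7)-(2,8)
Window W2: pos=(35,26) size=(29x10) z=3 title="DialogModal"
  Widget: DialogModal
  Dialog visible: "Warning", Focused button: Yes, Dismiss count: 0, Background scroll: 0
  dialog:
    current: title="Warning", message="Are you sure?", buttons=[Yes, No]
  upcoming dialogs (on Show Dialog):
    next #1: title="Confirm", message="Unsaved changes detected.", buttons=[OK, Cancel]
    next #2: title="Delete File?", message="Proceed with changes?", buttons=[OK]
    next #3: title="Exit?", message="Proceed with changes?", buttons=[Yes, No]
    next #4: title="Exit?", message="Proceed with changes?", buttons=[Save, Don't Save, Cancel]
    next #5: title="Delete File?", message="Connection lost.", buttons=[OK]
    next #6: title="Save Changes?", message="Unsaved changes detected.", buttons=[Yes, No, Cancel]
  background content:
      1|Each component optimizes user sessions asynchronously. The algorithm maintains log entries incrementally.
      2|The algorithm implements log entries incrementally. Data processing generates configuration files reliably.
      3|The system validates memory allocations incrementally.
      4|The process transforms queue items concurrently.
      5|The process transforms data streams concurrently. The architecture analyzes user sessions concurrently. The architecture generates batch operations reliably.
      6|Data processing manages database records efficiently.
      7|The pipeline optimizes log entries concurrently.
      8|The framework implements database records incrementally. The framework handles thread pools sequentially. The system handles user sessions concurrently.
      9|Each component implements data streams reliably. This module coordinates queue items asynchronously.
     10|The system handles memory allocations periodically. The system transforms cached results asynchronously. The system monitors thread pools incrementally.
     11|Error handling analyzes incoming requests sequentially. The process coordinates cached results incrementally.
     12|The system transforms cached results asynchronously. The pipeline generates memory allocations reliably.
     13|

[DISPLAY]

━━━━━━━━━━━━━┓━━━━━━━━━━━━━━━━┓               
itBoard      ┃fe              ┃               
─────────────┨────────────────┨               
 2 3 4 5 6 7 ┃                ┃               
             ┃···█······█··   ┃               
             ┃··█··█·██··██   ┃               
  S          ┃██··███·████·   ┃               
             ┃█···██·······   ┃               
      · ─ ·  ┃····████·██·█   ┃               
             ┃···█·███·█···   ┃               
      L      ┃····██·█··█·█   ┃               
             ┃··█··█┏━━━━━━━━━━━━━━━━━━━━━━━━━
             ┃··████┃ DialogModal             
━━━━━━━━━━━━━┛██··██┠─────────────────────────
    ┃····█··██···█··┃Each ┌───────────────┐es 
    ┃·█·············┃The a│    Warning    │ts 
    ┃               ┃The s│ Are you sure? │emo
    ┃               ┃The p│   [Yes]  No   │ qu
    ┃               ┃The p└───────────────┘ da
    ┗━━━━━━━━━━━━━━━┃Data processing manages d
                    ┗━━━━━━━━━━━━━━━━━━━━━━━━━
                                              


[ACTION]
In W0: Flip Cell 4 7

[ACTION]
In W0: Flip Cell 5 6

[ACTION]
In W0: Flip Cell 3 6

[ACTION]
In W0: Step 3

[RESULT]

━━━━━━━━━━━━━┓━━━━━━━━━━━━━━━━┓               
itBoard      ┃fe              ┃               
─────────────┨────────────────┨               
 2 3 4 5 6 7 ┃                ┃               
             ┃··██·········   ┃               
             ┃···██··█··█·█   ┃               
  S          ┃█······█·████   ┃               
             ┃·······█·····   ┃               
      · ─ ·  ┃·█···█···██··   ┃               
             ┃·█·········█·   ┃               
      L      ┃·█·······█···   ┃               
             ┃······┏━━━━━━━━━━━━━━━━━━━━━━━━━
             ┃█·██··┃ DialogModal             
━━━━━━━━━━━━━┛·██···┠─────────────────────────
    ┃··██·····█·····┃Each ┌───────────────┐es 
    ┃···············┃The a│    Warning    │ts 
    ┃               ┃The s│ Are you sure? │emo
    ┃               ┃The p│   [Yes]  No   │ qu
    ┃               ┃The p└───────────────┘ da
    ┗━━━━━━━━━━━━━━━┃Data processing manages d
                    ┗━━━━━━━━━━━━━━━━━━━━━━━━━
                                              


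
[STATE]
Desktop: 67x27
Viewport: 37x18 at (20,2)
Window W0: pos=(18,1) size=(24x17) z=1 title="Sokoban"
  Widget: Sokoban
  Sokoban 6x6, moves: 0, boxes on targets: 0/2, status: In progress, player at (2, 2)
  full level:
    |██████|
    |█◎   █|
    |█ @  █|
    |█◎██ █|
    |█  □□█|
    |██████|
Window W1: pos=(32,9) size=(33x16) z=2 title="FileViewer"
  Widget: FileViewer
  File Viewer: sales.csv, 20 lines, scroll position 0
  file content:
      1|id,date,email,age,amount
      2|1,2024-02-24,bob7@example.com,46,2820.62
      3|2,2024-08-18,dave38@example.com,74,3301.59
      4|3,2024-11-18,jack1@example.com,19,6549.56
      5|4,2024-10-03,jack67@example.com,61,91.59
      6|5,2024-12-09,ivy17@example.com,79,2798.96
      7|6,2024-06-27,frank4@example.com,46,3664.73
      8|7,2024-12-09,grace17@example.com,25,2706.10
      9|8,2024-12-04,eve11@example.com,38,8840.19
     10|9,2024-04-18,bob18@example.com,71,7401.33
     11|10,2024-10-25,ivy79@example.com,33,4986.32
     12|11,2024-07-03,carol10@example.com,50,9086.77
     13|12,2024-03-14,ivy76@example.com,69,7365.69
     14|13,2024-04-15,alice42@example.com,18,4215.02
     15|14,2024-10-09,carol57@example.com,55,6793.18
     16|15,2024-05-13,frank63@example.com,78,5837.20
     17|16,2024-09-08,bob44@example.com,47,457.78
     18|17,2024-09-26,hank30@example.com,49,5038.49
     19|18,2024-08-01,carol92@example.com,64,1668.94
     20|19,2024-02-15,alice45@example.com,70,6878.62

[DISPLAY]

Sokoban              ┃               
─────────────────────┨               
█████                ┃               
◎   █                ┃               
 @  █                ┃               
◎██ █                ┃               
  □□█                ┃               
█████       ┏━━━━━━━━━━━━━━━━━━━━━━━━
oves: 0  0/2┃ FileViewer             
            ┠────────────────────────
            ┃id,date,email,age,amount
            ┃1,2024-02-24,bob7@exampl
            ┃2,2024-08-18,dave38@exam
            ┃3,2024-11-18,jack1@examp
            ┃4,2024-10-03,jack67@exam
━━━━━━━━━━━━┃5,2024-12-09,ivy17@examp
            ┃6,2024-06-27,frank4@exam
            ┃7,2024-12-09,grace17@exa


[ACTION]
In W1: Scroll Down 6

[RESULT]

Sokoban              ┃               
─────────────────────┨               
█████                ┃               
◎   █                ┃               
 @  █                ┃               
◎██ █                ┃               
  □□█                ┃               
█████       ┏━━━━━━━━━━━━━━━━━━━━━━━━
oves: 0  0/2┃ FileViewer             
            ┠────────────────────────
            ┃6,2024-06-27,frank4@exam
            ┃7,2024-12-09,grace17@exa
            ┃8,2024-12-04,eve11@examp
            ┃9,2024-04-18,bob18@examp
            ┃10,2024-10-25,ivy79@exam
━━━━━━━━━━━━┃11,2024-07-03,carol10@ex
            ┃12,2024-03-14,ivy76@exam
            ┃13,2024-04-15,alice42@ex


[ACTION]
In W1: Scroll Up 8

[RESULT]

Sokoban              ┃               
─────────────────────┨               
█████                ┃               
◎   █                ┃               
 @  █                ┃               
◎██ █                ┃               
  □□█                ┃               
█████       ┏━━━━━━━━━━━━━━━━━━━━━━━━
oves: 0  0/2┃ FileViewer             
            ┠────────────────────────
            ┃id,date,email,age,amount
            ┃1,2024-02-24,bob7@exampl
            ┃2,2024-08-18,dave38@exam
            ┃3,2024-11-18,jack1@examp
            ┃4,2024-10-03,jack67@exam
━━━━━━━━━━━━┃5,2024-12-09,ivy17@examp
            ┃6,2024-06-27,frank4@exam
            ┃7,2024-12-09,grace17@exa


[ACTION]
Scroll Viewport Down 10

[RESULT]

█████       ┏━━━━━━━━━━━━━━━━━━━━━━━━
oves: 0  0/2┃ FileViewer             
            ┠────────────────────────
            ┃id,date,email,age,amount
            ┃1,2024-02-24,bob7@exampl
            ┃2,2024-08-18,dave38@exam
            ┃3,2024-11-18,jack1@examp
            ┃4,2024-10-03,jack67@exam
━━━━━━━━━━━━┃5,2024-12-09,ivy17@examp
            ┃6,2024-06-27,frank4@exam
            ┃7,2024-12-09,grace17@exa
            ┃8,2024-12-04,eve11@examp
            ┃9,2024-04-18,bob18@examp
            ┃10,2024-10-25,ivy79@exam
            ┃11,2024-07-03,carol10@ex
            ┗━━━━━━━━━━━━━━━━━━━━━━━━
                                     
                                     


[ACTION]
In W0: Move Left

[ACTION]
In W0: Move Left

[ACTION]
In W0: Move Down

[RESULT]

█████       ┏━━━━━━━━━━━━━━━━━━━━━━━━
oves: 2  0/2┃ FileViewer             
            ┠────────────────────────
            ┃id,date,email,age,amount
            ┃1,2024-02-24,bob7@exampl
            ┃2,2024-08-18,dave38@exam
            ┃3,2024-11-18,jack1@examp
            ┃4,2024-10-03,jack67@exam
━━━━━━━━━━━━┃5,2024-12-09,ivy17@examp
            ┃6,2024-06-27,frank4@exam
            ┃7,2024-12-09,grace17@exa
            ┃8,2024-12-04,eve11@examp
            ┃9,2024-04-18,bob18@examp
            ┃10,2024-10-25,ivy79@exam
            ┃11,2024-07-03,carol10@ex
            ┗━━━━━━━━━━━━━━━━━━━━━━━━
                                     
                                     


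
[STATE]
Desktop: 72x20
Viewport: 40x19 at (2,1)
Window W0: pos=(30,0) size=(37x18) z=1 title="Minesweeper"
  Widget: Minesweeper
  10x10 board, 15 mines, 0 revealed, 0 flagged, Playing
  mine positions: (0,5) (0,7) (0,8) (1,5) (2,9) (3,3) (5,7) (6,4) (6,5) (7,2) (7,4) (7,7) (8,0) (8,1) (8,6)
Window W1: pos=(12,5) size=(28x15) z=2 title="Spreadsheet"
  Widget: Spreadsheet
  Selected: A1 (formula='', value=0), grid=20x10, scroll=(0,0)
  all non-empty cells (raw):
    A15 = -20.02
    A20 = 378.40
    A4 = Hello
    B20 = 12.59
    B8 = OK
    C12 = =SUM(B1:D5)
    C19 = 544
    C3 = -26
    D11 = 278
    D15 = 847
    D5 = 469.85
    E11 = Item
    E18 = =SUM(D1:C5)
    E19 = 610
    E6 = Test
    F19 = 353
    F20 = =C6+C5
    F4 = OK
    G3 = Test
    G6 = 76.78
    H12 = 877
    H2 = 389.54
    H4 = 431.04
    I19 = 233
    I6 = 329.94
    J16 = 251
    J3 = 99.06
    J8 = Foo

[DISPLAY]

                            ┃ Minesweepe
                            ┠───────────
                            ┃■■■■■■■■■■ 
                            ┃■■■■■■■■■■ 
          ┏━━━━━━━━━━━━━━━━━━━━━━━━━━┓■ 
          ┃ Spreadsheet              ┃■ 
          ┠──────────────────────────┨■ 
          ┃A1:                       ┃■ 
          ┃       A       B       C  ┃■ 
          ┃--------------------------┃■ 
          ┃  1      [0]       0      ┃■ 
          ┃  2        0       0      ┃■ 
          ┃  3        0       0     -┃  
          ┃  4 Hello          0      ┃  
          ┃  5        0       0      ┃  
          ┃  6        0       0      ┃  
          ┃  7        0       0      ┃━━
          ┃  8        0OK            ┃  
          ┗━━━━━━━━━━━━━━━━━━━━━━━━━━┛  


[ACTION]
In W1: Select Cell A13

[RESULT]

                            ┃ Minesweepe
                            ┠───────────
                            ┃■■■■■■■■■■ 
                            ┃■■■■■■■■■■ 
          ┏━━━━━━━━━━━━━━━━━━━━━━━━━━┓■ 
          ┃ Spreadsheet              ┃■ 
          ┠──────────────────────────┨■ 
          ┃A13:                      ┃■ 
          ┃       A       B       C  ┃■ 
          ┃--------------------------┃■ 
          ┃  1        0       0      ┃■ 
          ┃  2        0       0      ┃■ 
          ┃  3        0       0     -┃  
          ┃  4 Hello          0      ┃  
          ┃  5        0       0      ┃  
          ┃  6        0       0      ┃  
          ┃  7        0       0      ┃━━
          ┃  8        0OK            ┃  
          ┗━━━━━━━━━━━━━━━━━━━━━━━━━━┛  


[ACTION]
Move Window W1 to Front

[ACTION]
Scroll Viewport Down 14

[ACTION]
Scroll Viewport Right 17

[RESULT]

           ┃ Minesweeper                
           ┠────────────────────────────
           ┃■■■■■■■■■■                  
           ┃■■■■■■■■■■                  
━━━━━━━━━━━━━━━━━━━━┓■                  
dsheet              ┃■                  
────────────────────┨■                  
                    ┃■                  
 A       B       C  ┃■                  
--------------------┃■                  
     0       0      ┃■                  
     0       0      ┃■                  
     0       0     -┃                   
llo          0      ┃                   
     0       0      ┃                   
     0       0      ┃                   
     0       0      ┃━━━━━━━━━━━━━━━━━━━
     0OK            ┃                   
━━━━━━━━━━━━━━━━━━━━┛                   


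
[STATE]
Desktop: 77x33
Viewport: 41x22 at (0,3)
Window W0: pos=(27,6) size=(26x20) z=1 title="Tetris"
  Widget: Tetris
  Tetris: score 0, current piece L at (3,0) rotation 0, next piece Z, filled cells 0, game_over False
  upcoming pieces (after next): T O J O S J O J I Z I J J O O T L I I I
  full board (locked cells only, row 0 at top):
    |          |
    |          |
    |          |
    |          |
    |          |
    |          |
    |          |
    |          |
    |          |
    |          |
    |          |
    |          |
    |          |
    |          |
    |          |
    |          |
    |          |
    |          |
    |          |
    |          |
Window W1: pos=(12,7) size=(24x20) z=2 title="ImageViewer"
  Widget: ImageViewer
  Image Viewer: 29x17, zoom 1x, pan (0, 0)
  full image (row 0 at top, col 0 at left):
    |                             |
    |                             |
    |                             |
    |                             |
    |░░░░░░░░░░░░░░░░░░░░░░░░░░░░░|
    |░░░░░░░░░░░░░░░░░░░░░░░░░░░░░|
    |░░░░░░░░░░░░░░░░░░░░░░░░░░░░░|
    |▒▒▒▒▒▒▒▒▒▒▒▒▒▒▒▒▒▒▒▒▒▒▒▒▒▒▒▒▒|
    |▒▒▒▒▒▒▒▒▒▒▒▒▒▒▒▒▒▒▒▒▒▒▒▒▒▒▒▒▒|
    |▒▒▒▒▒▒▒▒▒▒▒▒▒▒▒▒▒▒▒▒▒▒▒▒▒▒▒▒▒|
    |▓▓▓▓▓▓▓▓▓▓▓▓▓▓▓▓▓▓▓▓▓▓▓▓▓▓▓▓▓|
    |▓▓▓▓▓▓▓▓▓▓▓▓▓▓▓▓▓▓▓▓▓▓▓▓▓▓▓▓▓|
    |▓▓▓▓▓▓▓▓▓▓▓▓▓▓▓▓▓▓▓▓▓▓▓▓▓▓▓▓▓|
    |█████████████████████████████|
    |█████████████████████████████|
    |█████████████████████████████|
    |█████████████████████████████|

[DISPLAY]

                                         
                                         
                                         
                           ┏━━━━━━━━━━━━━
            ┏━━━━━━━━━━━━━━━━━━━━━━┓     
            ┃ ImageViewer          ┃─────
            ┠──────────────────────┨  │Ne
            ┃                      ┃  │▓▓
            ┃                      ┃  │ ▓
            ┃                      ┃  │  
            ┃                      ┃  │  
            ┃░░░░░░░░░░░░░░░░░░░░░░┃  │  
            ┃░░░░░░░░░░░░░░░░░░░░░░┃  │Sc
            ┃░░░░░░░░░░░░░░░░░░░░░░┃  │0 
            ┃▒▒▒▒▒▒▒▒▒▒▒▒▒▒▒▒▒▒▒▒▒▒┃  │  
            ┃▒▒▒▒▒▒▒▒▒▒▒▒▒▒▒▒▒▒▒▒▒▒┃  │  
            ┃▒▒▒▒▒▒▒▒▒▒▒▒▒▒▒▒▒▒▒▒▒▒┃  │  
            ┃▓▓▓▓▓▓▓▓▓▓▓▓▓▓▓▓▓▓▓▓▓▓┃  │  
            ┃▓▓▓▓▓▓▓▓▓▓▓▓▓▓▓▓▓▓▓▓▓▓┃  │  
            ┃▓▓▓▓▓▓▓▓▓▓▓▓▓▓▓▓▓▓▓▓▓▓┃  │  
            ┃██████████████████████┃  │  
            ┃██████████████████████┃  │  


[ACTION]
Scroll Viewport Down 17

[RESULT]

            ┃                      ┃  │ ▓
            ┃                      ┃  │  
            ┃                      ┃  │  
            ┃░░░░░░░░░░░░░░░░░░░░░░┃  │  
            ┃░░░░░░░░░░░░░░░░░░░░░░┃  │Sc
            ┃░░░░░░░░░░░░░░░░░░░░░░┃  │0 
            ┃▒▒▒▒▒▒▒▒▒▒▒▒▒▒▒▒▒▒▒▒▒▒┃  │  
            ┃▒▒▒▒▒▒▒▒▒▒▒▒▒▒▒▒▒▒▒▒▒▒┃  │  
            ┃▒▒▒▒▒▒▒▒▒▒▒▒▒▒▒▒▒▒▒▒▒▒┃  │  
            ┃▓▓▓▓▓▓▓▓▓▓▓▓▓▓▓▓▓▓▓▓▓▓┃  │  
            ┃▓▓▓▓▓▓▓▓▓▓▓▓▓▓▓▓▓▓▓▓▓▓┃  │  
            ┃▓▓▓▓▓▓▓▓▓▓▓▓▓▓▓▓▓▓▓▓▓▓┃  │  
            ┃██████████████████████┃  │  
            ┃██████████████████████┃  │  
            ┃██████████████████████┃━━━━━
            ┗━━━━━━━━━━━━━━━━━━━━━━┛     
                                         
                                         
                                         
                                         
                                         
                                         


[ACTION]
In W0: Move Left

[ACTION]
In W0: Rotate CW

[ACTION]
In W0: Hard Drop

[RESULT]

            ┃                      ┃  │▒▒
            ┃                      ┃  │  
            ┃                      ┃  │  
            ┃░░░░░░░░░░░░░░░░░░░░░░┃  │  
            ┃░░░░░░░░░░░░░░░░░░░░░░┃  │Sc
            ┃░░░░░░░░░░░░░░░░░░░░░░┃  │0 
            ┃▒▒▒▒▒▒▒▒▒▒▒▒▒▒▒▒▒▒▒▒▒▒┃  │  
            ┃▒▒▒▒▒▒▒▒▒▒▒▒▒▒▒▒▒▒▒▒▒▒┃  │  
            ┃▒▒▒▒▒▒▒▒▒▒▒▒▒▒▒▒▒▒▒▒▒▒┃  │  
            ┃▓▓▓▓▓▓▓▓▓▓▓▓▓▓▓▓▓▓▓▓▓▓┃  │  
            ┃▓▓▓▓▓▓▓▓▓▓▓▓▓▓▓▓▓▓▓▓▓▓┃  │  
            ┃▓▓▓▓▓▓▓▓▓▓▓▓▓▓▓▓▓▓▓▓▓▓┃  │  
            ┃██████████████████████┃  │  
            ┃██████████████████████┃  │  
            ┃██████████████████████┃━━━━━
            ┗━━━━━━━━━━━━━━━━━━━━━━┛     
                                         
                                         
                                         
                                         
                                         
                                         


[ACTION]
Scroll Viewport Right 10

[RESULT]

  ┃                      ┃  │▒▒▒         
  ┃                      ┃  │            
  ┃                      ┃  │            
  ┃░░░░░░░░░░░░░░░░░░░░░░┃  │            
  ┃░░░░░░░░░░░░░░░░░░░░░░┃  │Score:      
  ┃░░░░░░░░░░░░░░░░░░░░░░┃  │0           
  ┃▒▒▒▒▒▒▒▒▒▒▒▒▒▒▒▒▒▒▒▒▒▒┃  │            
  ┃▒▒▒▒▒▒▒▒▒▒▒▒▒▒▒▒▒▒▒▒▒▒┃  │            
  ┃▒▒▒▒▒▒▒▒▒▒▒▒▒▒▒▒▒▒▒▒▒▒┃  │            
  ┃▓▓▓▓▓▓▓▓▓▓▓▓▓▓▓▓▓▓▓▓▓▓┃  │            
  ┃▓▓▓▓▓▓▓▓▓▓▓▓▓▓▓▓▓▓▓▓▓▓┃  │            
  ┃▓▓▓▓▓▓▓▓▓▓▓▓▓▓▓▓▓▓▓▓▓▓┃  │            
  ┃██████████████████████┃  │            
  ┃██████████████████████┃  │            
  ┃██████████████████████┃━━━━━━━━━━━━━━━
  ┗━━━━━━━━━━━━━━━━━━━━━━┛               
                                         
                                         
                                         
                                         
                                         
                                         


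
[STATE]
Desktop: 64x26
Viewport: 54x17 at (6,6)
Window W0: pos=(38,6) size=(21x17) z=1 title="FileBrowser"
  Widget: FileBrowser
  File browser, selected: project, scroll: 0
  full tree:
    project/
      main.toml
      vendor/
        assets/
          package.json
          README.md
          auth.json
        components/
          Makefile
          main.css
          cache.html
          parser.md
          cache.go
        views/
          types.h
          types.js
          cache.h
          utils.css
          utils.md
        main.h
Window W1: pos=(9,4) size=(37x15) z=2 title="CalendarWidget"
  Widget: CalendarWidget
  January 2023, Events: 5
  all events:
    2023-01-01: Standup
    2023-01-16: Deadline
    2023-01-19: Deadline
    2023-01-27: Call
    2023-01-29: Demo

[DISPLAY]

   ┠───────────────────────────────────┨━━━━━━━━━━━━┓ 
   ┃            January 2023           ┃owser       ┃ 
   ┃Mo Tu We Th Fr Sa Su               ┃────────────┨ 
   ┃                   1*              ┃roject/     ┃ 
   ┃ 2  3  4  5  6  7  8               ┃n.toml      ┃ 
   ┃ 9 10 11 12 13 14 15               ┃ vendor/    ┃ 
   ┃16* 17 18 19* 20 21 22             ┃            ┃ 
   ┃23 24 25 26 27* 28 29*             ┃            ┃ 
   ┃30 31                              ┃            ┃ 
   ┃                                   ┃            ┃ 
   ┃                                   ┃            ┃ 
   ┃                                   ┃            ┃ 
   ┗━━━━━━━━━━━━━━━━━━━━━━━━━━━━━━━━━━━┛            ┃ 
                                ┃                   ┃ 
                                ┃                   ┃ 
                                ┃                   ┃ 
                                ┗━━━━━━━━━━━━━━━━━━━┛ 


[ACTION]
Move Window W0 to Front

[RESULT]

   ┠────────────────────────────┏━━━━━━━━━━━━━━━━━━━┓ 
   ┃            January 2023    ┃ FileBrowser       ┃ 
   ┃Mo Tu We Th Fr Sa Su        ┠───────────────────┨ 
   ┃                   1*       ┃> [-] project/     ┃ 
   ┃ 2  3  4  5  6  7  8        ┃    main.toml      ┃ 
   ┃ 9 10 11 12 13 14 15        ┃    [+] vendor/    ┃ 
   ┃16* 17 18 19* 20 21 22      ┃                   ┃ 
   ┃23 24 25 26 27* 28 29*      ┃                   ┃ 
   ┃30 31                       ┃                   ┃ 
   ┃                            ┃                   ┃ 
   ┃                            ┃                   ┃ 
   ┃                            ┃                   ┃ 
   ┗━━━━━━━━━━━━━━━━━━━━━━━━━━━━┃                   ┃ 
                                ┃                   ┃ 
                                ┃                   ┃ 
                                ┃                   ┃ 
                                ┗━━━━━━━━━━━━━━━━━━━┛ 


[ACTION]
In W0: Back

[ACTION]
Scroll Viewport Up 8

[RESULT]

                                                      
                                                      
                                                      
                                                      
   ┏━━━━━━━━━━━━━━━━━━━━━━━━━━━━━━━━━━━┓              
   ┃ CalendarWidget                    ┃              
   ┠────────────────────────────┏━━━━━━━━━━━━━━━━━━━┓ 
   ┃            January 2023    ┃ FileBrowser       ┃ 
   ┃Mo Tu We Th Fr Sa Su        ┠───────────────────┨ 
   ┃                   1*       ┃> [-] project/     ┃ 
   ┃ 2  3  4  5  6  7  8        ┃    main.toml      ┃ 
   ┃ 9 10 11 12 13 14 15        ┃    [+] vendor/    ┃ 
   ┃16* 17 18 19* 20 21 22      ┃                   ┃ 
   ┃23 24 25 26 27* 28 29*      ┃                   ┃ 
   ┃30 31                       ┃                   ┃ 
   ┃                            ┃                   ┃ 
   ┃                            ┃                   ┃ 


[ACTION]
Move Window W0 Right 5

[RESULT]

                                                      
                                                      
                                                      
                                                      
   ┏━━━━━━━━━━━━━━━━━━━━━━━━━━━━━━━━━━━┓              
   ┃ CalendarWidget                    ┃              
   ┠─────────────────────────────────┏━━━━━━━━━━━━━━━━
   ┃            January 2023         ┃ FileBrowser    
   ┃Mo Tu We Th Fr Sa Su             ┠────────────────
   ┃                   1*            ┃> [-] project/  
   ┃ 2  3  4  5  6  7  8             ┃    main.toml   
   ┃ 9 10 11 12 13 14 15             ┃    [+] vendor/ 
   ┃16* 17 18 19* 20 21 22           ┃                
   ┃23 24 25 26 27* 28 29*           ┃                
   ┃30 31                            ┃                
   ┃                                 ┃                
   ┃                                 ┃                


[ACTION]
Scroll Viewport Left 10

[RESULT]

                                                      
                                                      
                                                      
                                                      
         ┏━━━━━━━━━━━━━━━━━━━━━━━━━━━━━━━━━━━┓        
         ┃ CalendarWidget                    ┃        
         ┠─────────────────────────────────┏━━━━━━━━━━
         ┃            January 2023         ┃ FileBrows
         ┃Mo Tu We Th Fr Sa Su             ┠──────────
         ┃                   1*            ┃> [-] proj
         ┃ 2  3  4  5  6  7  8             ┃    main.t
         ┃ 9 10 11 12 13 14 15             ┃    [+] ve
         ┃16* 17 18 19* 20 21 22           ┃          
         ┃23 24 25 26 27* 28 29*           ┃          
         ┃30 31                            ┃          
         ┃                                 ┃          
         ┃                                 ┃          
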